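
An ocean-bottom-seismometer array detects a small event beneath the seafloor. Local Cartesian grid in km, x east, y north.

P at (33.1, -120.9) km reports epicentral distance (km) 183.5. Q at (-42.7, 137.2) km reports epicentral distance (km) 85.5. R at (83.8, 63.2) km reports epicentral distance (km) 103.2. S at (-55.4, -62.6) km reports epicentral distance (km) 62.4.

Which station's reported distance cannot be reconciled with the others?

S

Solve using three stations at a time. Using P, Q, R (subtract circle equations pairwise → linear system) gives (x, y) ≈ (-19.1, 55.0).
Distances from that point to each station vs reported:
  P: calculated 183.5 vs reported 183.5 → residual 0.0 km
  Q: calculated 85.5 vs reported 85.5 → residual 0.0 km
  R: calculated 103.2 vs reported 103.2 → residual 0.0 km
  S: calculated 123.1 vs reported 62.4 → residual 60.7 km
P, Q, R are mutually consistent (residuals ≈ 0); S is off by 60.7 km.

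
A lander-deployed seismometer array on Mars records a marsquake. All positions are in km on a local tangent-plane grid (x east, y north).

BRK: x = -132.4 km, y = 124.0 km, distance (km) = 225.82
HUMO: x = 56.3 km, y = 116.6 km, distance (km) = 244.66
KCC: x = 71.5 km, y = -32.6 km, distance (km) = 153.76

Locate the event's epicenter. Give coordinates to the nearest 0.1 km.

Circle about each station: (x + 132.4)² + (y − 124.0)² = 225.82²; (x − 56.3)² + (y − 116.6)² = 244.66²; (x − 71.5)² + (y + 32.6)² = 153.76².
Subtracting the BRK equation from the HUMO and KCC equations removes the quadratic terms:
377.4 x − 14.8 y = -25004.35
407.8 x − 313.2 y = 621.78
Solving the 2×2 system: x ≈ -69.9, y ≈ -93.0 km.

-69.9 km east, -93.0 km north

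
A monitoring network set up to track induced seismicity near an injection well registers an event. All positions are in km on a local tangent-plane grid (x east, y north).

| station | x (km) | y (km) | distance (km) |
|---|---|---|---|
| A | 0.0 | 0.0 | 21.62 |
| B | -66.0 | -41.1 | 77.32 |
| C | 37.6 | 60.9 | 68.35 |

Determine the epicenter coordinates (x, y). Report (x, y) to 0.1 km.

Circle about each station: x² + y² = 21.62²; (x + 66.0)² + (y + 41.1)² = 77.32²; (x − 37.6)² + (y − 60.9)² = 68.35².
Subtracting pairs of circle equations eliminates x²+y² and gives linear equations (the radical axes):
-132.0 x − 82.2 y = 534.25
75.2 x + 121.8 y = 918.27
Solving the 2×2 system: x ≈ -14.2, y ≈ 16.3 km.

(-14.2, 16.3)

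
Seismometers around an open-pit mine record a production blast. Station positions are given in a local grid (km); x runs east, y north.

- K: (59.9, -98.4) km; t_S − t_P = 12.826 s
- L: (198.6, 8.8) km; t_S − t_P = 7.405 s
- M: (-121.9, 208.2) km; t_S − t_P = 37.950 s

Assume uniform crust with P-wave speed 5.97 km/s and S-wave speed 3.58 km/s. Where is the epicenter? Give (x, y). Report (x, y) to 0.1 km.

Distance from S−P lag: d = Δt · v_P v_S / (v_P − v_S) = Δt · (5.97·3.58)/(5.97−3.58) ≈ 8.9425·Δt.
So d_K = 114.70, d_L = 66.22, d_M = 339.37 km.
Circle about each station: (x − 59.9)² + (y + 98.4)² = 114.70²; (x − 198.6)² + (y − 8.8)² = 66.22²; (x + 121.9)² + (y − 208.2)² = 339.37².
Subtracting the K equation from the L and M equations removes the quadratic terms:
277.4 x + 214.4 y = 35019.83
-363.6 x + 613.2 y = -57079.63
Solving the 2×2 system: x ≈ 135.9, y ≈ -12.5 km.
Check against K (with the unrounded x, y): √((x − 59.9)²+(y + 98.4)²) = 114.70 ≈ 114.70 km. ✓

x ≈ 135.9 km, y ≈ -12.5 km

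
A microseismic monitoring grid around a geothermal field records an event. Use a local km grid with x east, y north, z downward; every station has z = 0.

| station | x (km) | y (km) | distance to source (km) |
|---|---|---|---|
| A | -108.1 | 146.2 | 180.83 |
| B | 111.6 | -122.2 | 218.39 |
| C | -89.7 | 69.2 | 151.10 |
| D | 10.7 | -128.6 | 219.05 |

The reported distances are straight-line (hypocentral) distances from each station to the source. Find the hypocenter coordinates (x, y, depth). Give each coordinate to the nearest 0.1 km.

(49.6, 79.1, 57.7)

Each station gives a sphere (x−x_i)² + (y−y_i)² + z² = d_i² (stations at z=0).
Subtracting the A sphere from B and C: z² cancels, leaving linear equations in x and y:
439.4 x − 536.8 y = -20667.35
36.8 x − 154.0 y = -10357.04
Solving: x ≈ 49.608, y ≈ 79.108 km (keep extra digits for the depth step; rounded: 49.6, 79.1).
Then from the A sphere: z² = 180.83² − (x + 108.1)² − (y − 146.2)² with x = 49.608, y = 79.108, so z ≈ 57.674 ≈ 57.7 km.
Check against D (with the unrounded solution): distance 219.05 ≈ 219.05 km. ✓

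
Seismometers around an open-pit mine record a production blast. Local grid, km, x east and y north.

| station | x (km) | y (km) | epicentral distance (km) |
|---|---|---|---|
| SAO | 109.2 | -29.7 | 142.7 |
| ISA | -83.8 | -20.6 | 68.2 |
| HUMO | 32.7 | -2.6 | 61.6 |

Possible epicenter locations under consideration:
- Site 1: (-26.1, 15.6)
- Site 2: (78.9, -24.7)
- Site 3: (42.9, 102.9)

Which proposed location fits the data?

Site 1

For each candidate, compare |candidate − station| to the reported distance:
Site 1: residuals SAO 0.0, ISA 0.1, HUMO 0.0 → max 0.1 km
Site 2: residuals SAO 112.0, ISA 94.6, HUMO 10.4 → max 112.0 km
Site 3: residuals SAO 5.6, ISA 108.7, HUMO 44.4 → max 108.7 km
Only Site 1 has all residuals ≈ 0.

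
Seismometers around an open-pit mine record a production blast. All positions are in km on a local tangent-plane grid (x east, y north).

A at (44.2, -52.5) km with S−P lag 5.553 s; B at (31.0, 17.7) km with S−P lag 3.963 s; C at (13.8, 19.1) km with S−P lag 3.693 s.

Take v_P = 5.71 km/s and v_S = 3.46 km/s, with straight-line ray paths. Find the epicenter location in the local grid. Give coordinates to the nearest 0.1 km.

Distance from S−P lag: d = Δt · v_P v_S / (v_P − v_S) = Δt · (5.71·3.46)/(5.71−3.46) ≈ 8.7807·Δt.
So d_A = 48.76, d_B = 34.80, d_C = 32.43 km.
Circle about each station: (x − 44.2)² + (y + 52.5)² = 48.76²; (x − 31.0)² + (y − 17.7)² = 34.80²; (x − 13.8)² + (y − 19.1)² = 32.43².
Subtracting the A equation from the B and C equations removes the quadratic terms:
-26.4 x + 140.4 y = -2269.10
-60.8 x + 143.2 y = -2828.81
Solving the 2×2 system: x ≈ 15.2, y ≈ -13.3 km.

15.2 km east, -13.3 km north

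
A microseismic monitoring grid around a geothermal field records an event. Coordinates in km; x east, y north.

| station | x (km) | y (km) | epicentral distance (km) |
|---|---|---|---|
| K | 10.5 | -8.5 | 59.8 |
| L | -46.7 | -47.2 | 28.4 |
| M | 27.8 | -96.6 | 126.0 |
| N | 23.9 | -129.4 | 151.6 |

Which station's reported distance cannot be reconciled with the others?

L

Solve using three stations at a time. Using K, M, N (subtract circle equations pairwise → linear system) gives (x, y) ≈ (-47.9, 4.1).
Distances from that point to each station vs reported:
  K: calculated 59.7 vs reported 59.8 → residual 0.1 km
  L: calculated 51.3 vs reported 28.4 → residual 22.9 km
  M: calculated 126.0 vs reported 126.0 → residual 0.0 km
  N: calculated 151.6 vs reported 151.6 → residual 0.0 km
K, M, N are mutually consistent (residuals ≈ 0); L is off by 22.9 km.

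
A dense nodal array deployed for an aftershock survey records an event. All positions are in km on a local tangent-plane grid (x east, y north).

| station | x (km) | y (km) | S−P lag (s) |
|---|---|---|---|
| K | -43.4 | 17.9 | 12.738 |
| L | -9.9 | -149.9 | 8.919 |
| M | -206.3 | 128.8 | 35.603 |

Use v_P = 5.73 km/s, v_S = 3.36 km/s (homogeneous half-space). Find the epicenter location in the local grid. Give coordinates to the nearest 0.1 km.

Distance from S−P lag: d = Δt · v_P v_S / (v_P − v_S) = Δt · (5.73·3.36)/(5.73−3.36) ≈ 8.1235·Δt.
So d_K = 103.48, d_L = 72.45, d_M = 289.22 km.
Circle about each station: (x + 43.4)² + (y − 17.9)² = 103.48²; (x + 9.9)² + (y + 149.9)² = 72.45²; (x + 206.3)² + (y − 128.8)² = 289.22².
Subtracting the K equation from the L and M equations removes the quadratic terms:
67.0 x − 335.6 y = 25823.16
-325.8 x + 221.8 y = -15994.94
Solving the 2×2 system: x ≈ -3.8, y ≈ -77.7 km.

x ≈ -3.8 km, y ≈ -77.7 km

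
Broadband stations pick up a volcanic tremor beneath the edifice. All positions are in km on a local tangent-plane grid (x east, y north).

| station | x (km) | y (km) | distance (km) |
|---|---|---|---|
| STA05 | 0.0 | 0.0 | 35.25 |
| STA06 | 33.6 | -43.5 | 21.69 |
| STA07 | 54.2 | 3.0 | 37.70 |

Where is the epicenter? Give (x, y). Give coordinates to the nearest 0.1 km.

Circle about each station: x² + y² = 35.25²; (x − 33.6)² + (y + 43.5)² = 21.69²; (x − 54.2)² + (y − 3.0)² = 37.70².
Subtracting the STA05 equation from the STA06 and STA07 equations removes the quadratic terms:
67.2 x − 87.0 y = 3793.32
108.4 x + 6.0 y = 2767.91
Solving the 2×2 system: x ≈ 26.8, y ≈ -22.9 km.
Check against STA05 (with the unrounded x, y): √(x²+y²) = 35.25 ≈ 35.25 km. ✓

26.8 km east, -22.9 km north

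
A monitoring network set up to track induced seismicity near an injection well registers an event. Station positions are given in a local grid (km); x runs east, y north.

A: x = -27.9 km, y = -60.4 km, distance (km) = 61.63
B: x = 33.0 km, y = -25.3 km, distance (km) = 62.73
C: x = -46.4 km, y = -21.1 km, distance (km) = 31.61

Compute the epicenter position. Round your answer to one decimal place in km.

Circle about each station: (x + 27.9)² + (y + 60.4)² = 61.63²; (x − 33.0)² + (y + 25.3)² = 62.73²; (x + 46.4)² + (y + 21.1)² = 31.61².
Subtracting pairs of circle equations eliminates x²+y² and gives linear equations (the radical axes):
121.8 x + 70.2 y = -2834.28
-37.0 x + 78.6 y = 970.66
Solving the 2×2 system: x ≈ -23.9, y ≈ 1.1 km.

-23.9 km east, 1.1 km north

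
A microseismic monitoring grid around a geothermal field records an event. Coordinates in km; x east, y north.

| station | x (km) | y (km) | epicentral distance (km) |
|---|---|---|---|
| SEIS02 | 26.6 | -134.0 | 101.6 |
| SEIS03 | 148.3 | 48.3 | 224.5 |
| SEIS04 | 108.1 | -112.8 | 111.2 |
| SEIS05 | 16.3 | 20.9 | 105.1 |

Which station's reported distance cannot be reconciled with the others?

Solve using three stations at a time. Using SEIS02, SEIS03, SEIS05 (subtract circle equations pairwise → linear system) gives (x, y) ≈ (-46.4, -63.4).
Distances from that point to each station vs reported:
  SEIS02: calculated 101.6 vs reported 101.6 → residual 0.0 km
  SEIS03: calculated 224.5 vs reported 224.5 → residual 0.0 km
  SEIS04: calculated 162.2 vs reported 111.2 → residual 51.0 km
  SEIS05: calculated 105.1 vs reported 105.1 → residual 0.0 km
SEIS02, SEIS03, SEIS05 are mutually consistent (residuals ≈ 0); SEIS04 is off by 51.0 km.

SEIS04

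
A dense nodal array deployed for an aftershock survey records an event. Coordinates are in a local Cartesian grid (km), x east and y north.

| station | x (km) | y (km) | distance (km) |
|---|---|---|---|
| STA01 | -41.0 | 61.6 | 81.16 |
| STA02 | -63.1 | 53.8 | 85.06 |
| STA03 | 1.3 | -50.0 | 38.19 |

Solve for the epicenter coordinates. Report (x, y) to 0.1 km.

Circle about each station: (x + 41.0)² + (y − 61.6)² = 81.16²; (x + 63.1)² + (y − 53.8)² = 85.06²; (x − 1.3)² + (y + 50.0)² = 38.19².
Subtracting the STA01 equation from the STA02 and STA03 equations removes the quadratic terms:
-44.2 x − 15.6 y = 752.23
84.6 x − 223.2 y = 2154.60
Solving the 2×2 system: x ≈ -12.0, y ≈ -14.2 km.

x ≈ -12.0 km, y ≈ -14.2 km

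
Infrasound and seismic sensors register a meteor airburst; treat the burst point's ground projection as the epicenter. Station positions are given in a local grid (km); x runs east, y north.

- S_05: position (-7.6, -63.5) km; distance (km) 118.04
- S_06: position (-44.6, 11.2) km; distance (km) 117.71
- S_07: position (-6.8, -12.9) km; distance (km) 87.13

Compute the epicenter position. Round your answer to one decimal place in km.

Circle about each station: (x + 7.6)² + (y + 63.5)² = 118.04²; (x + 44.6)² + (y − 11.2)² = 117.71²; (x + 6.8)² + (y + 12.9)² = 87.13².
Subtracting the S_05 equation from the S_06 and S_07 equations removes the quadratic terms:
-74.0 x + 149.4 y = -1897.61
1.6 x + 101.2 y = 2464.44
Solving the 2×2 system: x ≈ 72.5, y ≈ 23.2 km.
Check against S_05 (with the unrounded x, y): √((x + 7.6)²+(y + 63.5)²) = 118.04 ≈ 118.04 km. ✓

(72.5, 23.2)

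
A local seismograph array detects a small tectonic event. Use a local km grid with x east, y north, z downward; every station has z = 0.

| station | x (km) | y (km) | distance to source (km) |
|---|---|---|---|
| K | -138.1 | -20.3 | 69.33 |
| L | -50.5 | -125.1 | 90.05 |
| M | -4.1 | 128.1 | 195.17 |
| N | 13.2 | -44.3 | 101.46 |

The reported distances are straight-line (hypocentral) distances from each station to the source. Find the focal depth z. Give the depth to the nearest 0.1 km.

Each station gives a sphere (x−x_i)² + (y−y_i)² + z² = d_i² (stations at z=0).
Subtracting the K sphere from L and M: z² cancels, leaving linear equations in x and y:
175.2 x − 209.6 y = -4585.79
268.0 x + 296.8 y = -36341.96
Solving: x ≈ -83.000, y ≈ -47.499 km (keep extra digits for the depth step; rounded: -83.0, -47.5).
Then from the K sphere: z² = 69.33² − (x + 138.1)² − (y + 20.3)² with x = -83.000, y = -47.499, so z ≈ 32.107 ≈ 32.1 km.

z ≈ 32.1 km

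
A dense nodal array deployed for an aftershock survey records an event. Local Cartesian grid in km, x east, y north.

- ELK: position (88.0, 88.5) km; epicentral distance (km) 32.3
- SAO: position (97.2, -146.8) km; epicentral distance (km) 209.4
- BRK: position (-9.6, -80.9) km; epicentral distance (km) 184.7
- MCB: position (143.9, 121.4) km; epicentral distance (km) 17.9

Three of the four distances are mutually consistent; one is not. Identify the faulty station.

MCB

Solve using three stations at a time. Using ELK, SAO, BRK (subtract circle equations pairwise → linear system) gives (x, y) ≈ (107.0, 62.4).
Distances from that point to each station vs reported:
  ELK: calculated 32.3 vs reported 32.3 → residual 0.0 km
  SAO: calculated 209.4 vs reported 209.4 → residual 0.0 km
  BRK: calculated 184.7 vs reported 184.7 → residual 0.0 km
  MCB: calculated 69.6 vs reported 17.9 → residual 51.7 km
ELK, SAO, BRK are mutually consistent (residuals ≈ 0); MCB is off by 51.7 km.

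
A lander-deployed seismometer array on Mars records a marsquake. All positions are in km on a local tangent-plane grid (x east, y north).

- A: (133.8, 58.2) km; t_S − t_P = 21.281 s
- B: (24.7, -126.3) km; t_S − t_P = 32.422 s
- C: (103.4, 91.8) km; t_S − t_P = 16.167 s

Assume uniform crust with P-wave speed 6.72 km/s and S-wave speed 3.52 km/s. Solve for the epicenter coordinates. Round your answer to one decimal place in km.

(-14.7, 110.1)

Distance from S−P lag: d = Δt · v_P v_S / (v_P − v_S) = Δt · (6.72·3.52)/(6.72−3.52) ≈ 7.3920·Δt.
So d_A = 157.31, d_B = 239.66, d_C = 119.51 km.
Circle about each station: (x − 133.8)² + (y − 58.2)² = 157.31²; (x − 24.7)² + (y + 126.3)² = 239.66²; (x − 103.4)² + (y − 91.8)² = 119.51².
Subtracting pairs of circle equations eliminates x²+y² and gives linear equations (the radical axes):
-218.2 x − 369.0 y = -37418.38
-60.8 x + 67.2 y = 8292.92
Solving the 2×2 system: x ≈ -14.7, y ≈ 110.1 km.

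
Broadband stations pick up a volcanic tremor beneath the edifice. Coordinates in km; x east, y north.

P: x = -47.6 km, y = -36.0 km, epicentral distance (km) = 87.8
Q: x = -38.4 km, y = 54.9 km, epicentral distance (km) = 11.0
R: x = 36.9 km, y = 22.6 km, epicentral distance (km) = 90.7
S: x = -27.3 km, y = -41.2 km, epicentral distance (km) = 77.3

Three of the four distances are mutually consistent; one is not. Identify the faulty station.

S

Solve using three stations at a time. Using P, Q, R (subtract circle equations pairwise → linear system) gives (x, y) ≈ (-49.0, 51.8).
Distances from that point to each station vs reported:
  P: calculated 87.8 vs reported 87.8 → residual 0.0 km
  Q: calculated 11.0 vs reported 11.0 → residual 0.0 km
  R: calculated 90.7 vs reported 90.7 → residual 0.0 km
  S: calculated 95.5 vs reported 77.3 → residual 18.2 km
P, Q, R are mutually consistent (residuals ≈ 0); S is off by 18.2 km.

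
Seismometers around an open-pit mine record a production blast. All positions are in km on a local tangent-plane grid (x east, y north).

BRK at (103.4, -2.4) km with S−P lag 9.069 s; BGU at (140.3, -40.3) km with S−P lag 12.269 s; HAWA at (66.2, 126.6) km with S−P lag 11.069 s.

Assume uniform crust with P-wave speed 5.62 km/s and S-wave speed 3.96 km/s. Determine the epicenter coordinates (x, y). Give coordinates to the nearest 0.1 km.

Distance from S−P lag: d = Δt · v_P v_S / (v_P − v_S) = Δt · (5.62·3.96)/(5.62−3.96) ≈ 13.4067·Δt.
So d_BRK = 121.59, d_BGU = 164.49, d_HAWA = 148.40 km.
Circle about each station: (x − 103.4)² + (y + 2.4)² = 121.59²; (x − 140.3)² + (y + 40.3)² = 164.49²; (x − 66.2)² + (y − 126.6)² = 148.40².
Subtracting the BRK equation from the BGU and HAWA equations removes the quadratic terms:
73.8 x − 75.8 y = -1661.97
-74.4 x + 258.0 y = 2474.25
Solving the 2×2 system: x ≈ -18.0, y ≈ 4.4 km.

-18.0 km east, 4.4 km north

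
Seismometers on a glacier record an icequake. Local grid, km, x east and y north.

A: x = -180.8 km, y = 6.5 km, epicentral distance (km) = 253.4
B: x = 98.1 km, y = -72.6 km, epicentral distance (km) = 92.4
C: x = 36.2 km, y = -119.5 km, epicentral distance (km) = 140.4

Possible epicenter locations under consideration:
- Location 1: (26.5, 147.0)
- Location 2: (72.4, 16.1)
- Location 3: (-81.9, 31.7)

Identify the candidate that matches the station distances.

Location 2

For each candidate, compare |candidate − station| to the reported distance:
Location 1: residuals A 3.0, B 138.6, C 126.3 → max 138.6 km
Location 2: residuals A 0.0, B 0.1, C 0.1 → max 0.1 km
Location 3: residuals A 151.3, B 115.6, C 51.5 → max 151.3 km
Only Location 2 has all residuals ≈ 0.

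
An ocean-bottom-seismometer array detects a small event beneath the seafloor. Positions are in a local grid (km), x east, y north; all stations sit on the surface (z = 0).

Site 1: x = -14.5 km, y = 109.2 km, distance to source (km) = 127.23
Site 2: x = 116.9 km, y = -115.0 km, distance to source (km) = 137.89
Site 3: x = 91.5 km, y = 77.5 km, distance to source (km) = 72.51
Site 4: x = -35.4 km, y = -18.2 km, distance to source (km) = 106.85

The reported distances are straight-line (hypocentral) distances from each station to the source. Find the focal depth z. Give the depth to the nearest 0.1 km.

depth ≈ 17.0 km

Each station gives a sphere (x−x_i)² + (y−y_i)² + z² = d_i² (stations at z=0).
Subtracting the Site 1 sphere from Site 2 and Site 3: z² cancels, leaving linear equations in x and y:
262.8 x − 448.4 y = 11929.54
212.0 x − 63.4 y = 13173.38
Solving: x ≈ 65.697, y ≈ 11.899 km (keep extra digits for the depth step; rounded: 65.7, 11.9).
Then from the Site 1 sphere: z² = 127.23² − (x + 14.5)² − (y − 109.2)² with x = 65.697, y = 11.899, so z ≈ 16.983 ≈ 17.0 km.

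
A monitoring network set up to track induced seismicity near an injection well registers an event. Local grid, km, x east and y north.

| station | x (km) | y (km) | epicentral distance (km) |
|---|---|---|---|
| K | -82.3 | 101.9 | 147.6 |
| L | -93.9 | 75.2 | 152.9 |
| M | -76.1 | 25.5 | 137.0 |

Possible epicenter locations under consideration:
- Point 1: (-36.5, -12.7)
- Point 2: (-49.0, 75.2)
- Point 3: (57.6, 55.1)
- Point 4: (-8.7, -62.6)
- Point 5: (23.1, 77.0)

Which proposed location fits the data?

For each candidate, compare |candidate − station| to the reported distance:
Point 1: residuals K 24.2, L 47.9, M 82.0 → max 82.0 km
Point 2: residuals K 104.9, L 108.0, M 80.4 → max 108.0 km
Point 3: residuals K 0.1, L 0.1, M 0.1 → max 0.1 km
Point 4: residuals K 32.6, L 9.1, M 26.1 → max 32.6 km
Point 5: residuals K 39.3, L 35.9, M 25.2 → max 39.3 km
Only Point 3 has all residuals ≈ 0.

Point 3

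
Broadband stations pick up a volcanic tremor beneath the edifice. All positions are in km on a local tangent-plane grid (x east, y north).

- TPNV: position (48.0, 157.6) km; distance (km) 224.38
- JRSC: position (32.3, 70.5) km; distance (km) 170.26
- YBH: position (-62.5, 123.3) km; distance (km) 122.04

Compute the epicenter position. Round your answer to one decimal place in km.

-131.0 km east, 22.3 km north

Circle about each station: (x − 48.0)² + (y − 157.6)² = 224.38²; (x − 32.3)² + (y − 70.5)² = 170.26²; (x + 62.5)² + (y − 123.3)² = 122.04².
Subtracting pairs of circle equations eliminates x²+y² and gives linear equations (the radical axes):
-31.4 x − 174.2 y = 229.70
-221.0 x − 68.6 y = 27420.00
Solving the 2×2 system: x ≈ -131.0, y ≈ 22.3 km.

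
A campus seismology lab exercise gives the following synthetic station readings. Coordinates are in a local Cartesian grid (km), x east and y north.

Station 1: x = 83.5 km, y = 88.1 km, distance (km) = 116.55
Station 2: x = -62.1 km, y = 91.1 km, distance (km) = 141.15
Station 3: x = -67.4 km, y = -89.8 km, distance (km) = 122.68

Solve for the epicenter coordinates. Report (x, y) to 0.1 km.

(30.3, -15.6)

Circle about each station: (x − 83.5)² + (y − 88.1)² = 116.55²; (x + 62.1)² + (y − 91.1)² = 141.15²; (x + 67.4)² + (y + 89.8)² = 122.68².
Subtracting the Station 1 equation from the Station 2 and Station 3 equations removes the quadratic terms:
-291.2 x + 6.0 y = -8917.66
-301.8 x − 355.8 y = -3593.54
Solving the 2×2 system: x ≈ 30.3, y ≈ -15.6 km.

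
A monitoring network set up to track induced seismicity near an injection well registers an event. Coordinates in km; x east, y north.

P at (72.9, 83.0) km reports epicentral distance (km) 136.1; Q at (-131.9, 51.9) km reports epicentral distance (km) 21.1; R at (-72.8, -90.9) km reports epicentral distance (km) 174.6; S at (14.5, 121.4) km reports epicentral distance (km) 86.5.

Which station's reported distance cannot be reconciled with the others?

Q

Solve using three stations at a time. Using P, R, S (subtract circle equations pairwise → linear system) gives (x, y) ≈ (-63.2, 83.4).
Distances from that point to each station vs reported:
  P: calculated 136.1 vs reported 136.1 → residual 0.0 km
  Q: calculated 75.6 vs reported 21.1 → residual 54.5 km
  R: calculated 174.6 vs reported 174.6 → residual 0.0 km
  S: calculated 86.5 vs reported 86.5 → residual 0.0 km
P, R, S are mutually consistent (residuals ≈ 0); Q is off by 54.5 km.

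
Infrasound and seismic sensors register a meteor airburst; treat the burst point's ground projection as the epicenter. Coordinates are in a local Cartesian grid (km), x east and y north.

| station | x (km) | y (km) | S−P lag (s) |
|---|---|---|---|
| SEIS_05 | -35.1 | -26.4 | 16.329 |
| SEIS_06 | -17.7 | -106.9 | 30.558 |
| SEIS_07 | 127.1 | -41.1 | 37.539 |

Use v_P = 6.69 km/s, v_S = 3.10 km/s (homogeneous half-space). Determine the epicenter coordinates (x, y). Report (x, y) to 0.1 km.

x ≈ -62.7 km, y ≈ 63.8 km

Distance from S−P lag: d = Δt · v_P v_S / (v_P − v_S) = Δt · (6.69·3.10)/(6.69−3.10) ≈ 5.7769·Δt.
So d_SEIS_05 = 94.33, d_SEIS_06 = 176.53, d_SEIS_07 = 216.86 km.
Circle about each station: (x + 35.1)² + (y + 26.4)² = 94.33²; (x + 17.7)² + (y + 106.9)² = 176.53²; (x − 127.1)² + (y + 41.1)² = 216.86².
Subtracting pairs of circle equations eliminates x²+y² and gives linear equations (the radical axes):
34.8 x − 161.0 y = -12452.76
324.4 x − 29.4 y = -22215.46
Solving the 2×2 system: x ≈ -62.7, y ≈ 63.8 km.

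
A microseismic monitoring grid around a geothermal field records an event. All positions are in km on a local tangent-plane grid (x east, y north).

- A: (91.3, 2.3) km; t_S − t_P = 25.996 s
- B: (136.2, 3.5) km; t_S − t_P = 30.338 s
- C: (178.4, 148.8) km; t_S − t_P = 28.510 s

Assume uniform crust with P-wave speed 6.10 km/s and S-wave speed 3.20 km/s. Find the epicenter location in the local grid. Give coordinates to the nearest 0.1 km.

(-13.4, 142.5)

Distance from S−P lag: d = Δt · v_P v_S / (v_P − v_S) = Δt · (6.10·3.20)/(6.10−3.20) ≈ 6.7310·Δt.
So d_A = 174.98, d_B = 204.21, d_C = 191.90 km.
Circle about each station: (x − 91.3)² + (y − 2.3)² = 174.98²; (x − 136.2)² + (y − 3.5)² = 204.21²; (x − 178.4)² + (y − 148.8)² = 191.90².
Subtracting pairs of circle equations eliminates x²+y² and gives linear equations (the radical axes):
89.8 x + 2.4 y = -862.01
174.2 x + 293.0 y = 39419.41
Solving the 2×2 system: x ≈ -13.4, y ≈ 142.5 km.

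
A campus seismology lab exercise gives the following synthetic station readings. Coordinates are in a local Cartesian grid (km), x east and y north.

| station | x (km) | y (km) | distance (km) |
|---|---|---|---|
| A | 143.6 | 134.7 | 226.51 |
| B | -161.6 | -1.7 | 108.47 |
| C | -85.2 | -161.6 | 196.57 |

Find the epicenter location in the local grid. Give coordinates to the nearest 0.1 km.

Circle about each station: (x − 143.6)² + (y − 134.7)² = 226.51²; (x + 161.6)² + (y + 1.7)² = 108.47²; (x + 85.2)² + (y + 161.6)² = 196.57².
Subtracting pairs of circle equations eliminates x²+y² and gives linear equations (the radical axes):
-610.4 x − 272.8 y = 26893.44
-457.6 x − 592.6 y = 7275.57
Solving the 2×2 system: x ≈ -58.9, y ≈ 33.2 km.

-58.9 km east, 33.2 km north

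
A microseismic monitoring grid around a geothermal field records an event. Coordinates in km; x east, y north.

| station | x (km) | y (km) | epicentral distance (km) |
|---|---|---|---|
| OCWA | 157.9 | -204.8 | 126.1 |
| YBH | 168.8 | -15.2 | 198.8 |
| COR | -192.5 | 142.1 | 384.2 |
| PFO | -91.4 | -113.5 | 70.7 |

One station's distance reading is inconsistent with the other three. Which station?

PFO

Solve using three stations at a time. Using OCWA, YBH, COR (subtract circle equations pairwise → linear system) gives (x, y) ≈ (38.2, -165.1).
Distances from that point to each station vs reported:
  OCWA: calculated 126.1 vs reported 126.1 → residual 0.0 km
  YBH: calculated 198.8 vs reported 198.8 → residual 0.0 km
  COR: calculated 384.2 vs reported 384.2 → residual 0.0 km
  PFO: calculated 139.5 vs reported 70.7 → residual 68.8 km
OCWA, YBH, COR are mutually consistent (residuals ≈ 0); PFO is off by 68.8 km.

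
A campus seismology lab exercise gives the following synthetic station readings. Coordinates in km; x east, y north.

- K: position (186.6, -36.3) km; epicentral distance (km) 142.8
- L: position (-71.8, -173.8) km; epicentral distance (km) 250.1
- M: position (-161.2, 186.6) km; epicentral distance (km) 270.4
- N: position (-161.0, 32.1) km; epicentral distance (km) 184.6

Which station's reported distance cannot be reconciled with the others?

N

Solve using three stations at a time. Using K, L, M (subtract circle equations pairwise → linear system) gives (x, y) ≈ (63.7, 36.4).
Distances from that point to each station vs reported:
  K: calculated 142.8 vs reported 142.8 → residual 0.0 km
  L: calculated 250.1 vs reported 250.1 → residual 0.0 km
  M: calculated 270.4 vs reported 270.4 → residual 0.0 km
  N: calculated 224.7 vs reported 184.6 → residual 40.1 km
K, L, M are mutually consistent (residuals ≈ 0); N is off by 40.1 km.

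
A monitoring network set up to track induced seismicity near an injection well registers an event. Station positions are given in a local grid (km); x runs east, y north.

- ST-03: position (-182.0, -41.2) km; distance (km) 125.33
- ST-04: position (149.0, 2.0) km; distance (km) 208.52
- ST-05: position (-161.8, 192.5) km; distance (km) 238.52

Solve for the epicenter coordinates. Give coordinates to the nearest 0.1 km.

Circle about each station: (x + 182.0)² + (y + 41.2)² = 125.33²; (x − 149.0)² + (y − 2.0)² = 208.52²; (x + 161.8)² + (y − 192.5)² = 238.52².
Subtracting the ST-03 equation from the ST-04 and ST-05 equations removes the quadratic terms:
662.0 x + 86.4 y = -40389.42
40.4 x + 467.4 y = -12770.13
Solving the 2×2 system: x ≈ -58.1, y ≈ -22.3 km.

x ≈ -58.1 km, y ≈ -22.3 km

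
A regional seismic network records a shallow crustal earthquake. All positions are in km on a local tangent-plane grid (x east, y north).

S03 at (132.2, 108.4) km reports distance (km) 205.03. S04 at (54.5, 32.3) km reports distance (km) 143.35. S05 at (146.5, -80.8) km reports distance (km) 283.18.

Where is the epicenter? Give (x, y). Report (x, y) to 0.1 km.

Circle about each station: (x − 132.2)² + (y − 108.4)² = 205.03²; (x − 54.5)² + (y − 32.3)² = 143.35²; (x − 146.5)² + (y + 80.8)² = 283.18².
Subtracting the S03 equation from the S04 and S05 equations removes the quadratic terms:
-155.4 x − 152.2 y = -3725.78
28.6 x − 378.4 y = -39390.12
Solving the 2×2 system: x ≈ -72.6, y ≈ 98.6 km.

-72.6 km east, 98.6 km north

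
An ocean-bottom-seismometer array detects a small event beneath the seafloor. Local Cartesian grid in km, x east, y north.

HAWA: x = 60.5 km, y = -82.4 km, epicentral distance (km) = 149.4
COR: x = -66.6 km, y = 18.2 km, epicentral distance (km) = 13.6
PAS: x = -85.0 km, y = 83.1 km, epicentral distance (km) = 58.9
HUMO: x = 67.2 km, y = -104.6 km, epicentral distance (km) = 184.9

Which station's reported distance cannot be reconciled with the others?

HAWA

Solve using three stations at a time. Using COR, PAS, HUMO (subtract circle equations pairwise → linear system) gives (x, y) ≈ (-59.7, 29.9).
Distances from that point to each station vs reported:
  HAWA: calculated 164.5 vs reported 149.4 → residual 15.1 km
  COR: calculated 13.6 vs reported 13.6 → residual 0.0 km
  PAS: calculated 58.9 vs reported 58.9 → residual 0.0 km
  HUMO: calculated 184.9 vs reported 184.9 → residual 0.0 km
COR, PAS, HUMO are mutually consistent (residuals ≈ 0); HAWA is off by 15.1 km.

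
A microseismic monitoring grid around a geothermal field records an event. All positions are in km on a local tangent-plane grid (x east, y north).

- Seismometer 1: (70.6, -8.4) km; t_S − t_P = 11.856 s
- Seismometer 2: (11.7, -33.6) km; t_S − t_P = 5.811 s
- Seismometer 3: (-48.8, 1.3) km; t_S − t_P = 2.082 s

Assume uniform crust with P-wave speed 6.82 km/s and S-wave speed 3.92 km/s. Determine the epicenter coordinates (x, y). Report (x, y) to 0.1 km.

Distance from S−P lag: d = Δt · v_P v_S / (v_P − v_S) = Δt · (6.82·3.92)/(6.82−3.92) ≈ 9.2188·Δt.
So d_Seismometer 1 = 109.30, d_Seismometer 2 = 53.57, d_Seismometer 3 = 19.19 km.
Circle about each station: (x − 70.6)² + (y + 8.4)² = 109.30²; (x − 11.7)² + (y + 33.6)² = 53.57²; (x + 48.8)² + (y − 1.3)² = 19.19².
Subtracting pairs of circle equations eliminates x²+y² and gives linear equations (the radical axes):
-117.8 x − 50.4 y = 5287.68
-238.8 x + 19.4 y = 8906.44
Solving the 2×2 system: x ≈ -38.5, y ≈ -14.9 km.

(-38.5, -14.9)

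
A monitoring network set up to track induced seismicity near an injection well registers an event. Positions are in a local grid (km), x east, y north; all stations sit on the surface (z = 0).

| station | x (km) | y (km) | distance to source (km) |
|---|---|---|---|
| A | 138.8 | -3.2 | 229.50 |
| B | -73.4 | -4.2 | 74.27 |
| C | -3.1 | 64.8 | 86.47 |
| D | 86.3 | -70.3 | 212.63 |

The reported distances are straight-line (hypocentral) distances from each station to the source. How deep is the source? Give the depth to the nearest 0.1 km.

depth ≈ 41.3 km

Each station gives a sphere (x−x_i)² + (y−y_i)² + z² = d_i² (stations at z=0).
Subtracting the A sphere from B and C: z² cancels, leaving linear equations in x and y:
-424.4 x − 2.0 y = 33283.74
-283.8 x + 136.0 y = 30126.16
Solving: x ≈ -78.695, y ≈ 57.297 km (keep extra digits for the depth step; rounded: -78.7, 57.3).
Then from the A sphere: z² = 229.50² − (x − 138.8)² − (y + 3.2)² with x = -78.695, y = 57.297, so z ≈ 41.307 ≈ 41.3 km.
Check against D (with the unrounded solution): distance 212.63 ≈ 212.63 km. ✓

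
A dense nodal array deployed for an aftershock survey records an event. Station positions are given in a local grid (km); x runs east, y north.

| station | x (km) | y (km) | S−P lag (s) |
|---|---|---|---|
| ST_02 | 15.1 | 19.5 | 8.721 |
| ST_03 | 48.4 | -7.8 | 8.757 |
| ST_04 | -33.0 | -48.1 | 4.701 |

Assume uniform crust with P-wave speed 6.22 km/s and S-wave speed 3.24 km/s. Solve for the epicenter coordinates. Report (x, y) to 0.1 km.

x ≈ -3.4 km, y ≈ -36.5 km

Distance from S−P lag: d = Δt · v_P v_S / (v_P − v_S) = Δt · (6.22·3.24)/(6.22−3.24) ≈ 6.7627·Δt.
So d_ST_02 = 58.98, d_ST_03 = 59.22, d_ST_04 = 31.79 km.
Circle about each station: (x − 15.1)² + (y − 19.5)² = 58.98²; (x − 48.4)² + (y + 7.8)² = 59.22²; (x + 33.0)² + (y + 48.1)² = 31.79².
Subtracting the ST_02 equation from the ST_03 and ST_04 equations removes the quadratic terms:
66.6 x − 54.6 y = 1766.77
-96.2 x − 135.2 y = 5262.39
Solving the 2×2 system: x ≈ -3.4, y ≈ -36.5 km.
Check against ST_02 (with the unrounded x, y): √((x − 15.1)²+(y − 19.5)²) = 58.98 ≈ 58.98 km. ✓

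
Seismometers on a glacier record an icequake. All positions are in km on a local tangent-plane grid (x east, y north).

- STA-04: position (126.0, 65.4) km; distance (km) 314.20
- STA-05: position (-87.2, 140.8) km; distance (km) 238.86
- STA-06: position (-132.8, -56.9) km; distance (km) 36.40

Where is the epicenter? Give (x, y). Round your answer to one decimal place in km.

(-146.8, -90.5)

Circle about each station: (x − 126.0)² + (y − 65.4)² = 314.20²; (x + 87.2)² + (y − 140.8)² = 238.86²; (x + 132.8)² + (y + 56.9)² = 36.40².
Subtracting the STA-04 equation from the STA-05 and STA-06 equations removes the quadratic terms:
-426.4 x + 150.8 y = 48942.86
-517.6 x − 244.6 y = 98116.97
Solving the 2×2 system: x ≈ -146.8, y ≈ -90.5 km.
Check against STA-04 (with the unrounded x, y): √((x − 126.0)²+(y − 65.4)²) = 314.20 ≈ 314.20 km. ✓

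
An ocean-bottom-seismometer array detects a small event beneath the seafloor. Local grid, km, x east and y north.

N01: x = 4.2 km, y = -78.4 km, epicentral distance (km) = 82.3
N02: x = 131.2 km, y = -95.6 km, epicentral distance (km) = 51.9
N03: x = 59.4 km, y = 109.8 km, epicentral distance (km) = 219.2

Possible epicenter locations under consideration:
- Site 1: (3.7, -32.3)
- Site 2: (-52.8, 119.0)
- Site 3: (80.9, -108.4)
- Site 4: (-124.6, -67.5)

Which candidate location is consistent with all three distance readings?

For each candidate, compare |candidate − station| to the reported distance:
Site 1: residuals N01 36.2, N02 90.4, N03 66.6 → max 90.4 km
Site 2: residuals N01 123.2, N02 230.8, N03 106.6 → max 230.8 km
Site 3: residuals N01 0.1, N02 0.0, N03 0.1 → max 0.1 km
Site 4: residuals N01 47.0, N02 205.4, N03 36.3 → max 205.4 km
Only Site 3 has all residuals ≈ 0.

Site 3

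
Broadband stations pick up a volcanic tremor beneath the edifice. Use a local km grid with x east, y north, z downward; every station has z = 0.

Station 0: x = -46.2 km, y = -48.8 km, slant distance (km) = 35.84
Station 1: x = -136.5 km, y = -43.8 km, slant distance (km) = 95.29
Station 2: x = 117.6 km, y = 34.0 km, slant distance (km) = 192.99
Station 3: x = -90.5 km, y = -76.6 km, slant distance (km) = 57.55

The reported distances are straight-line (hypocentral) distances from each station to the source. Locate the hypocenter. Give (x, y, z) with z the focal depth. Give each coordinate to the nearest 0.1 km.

x ≈ -48.8 km, y ≈ -57.4 km, depth ≈ 34.7 km

Each station gives a sphere (x−x_i)² + (y−y_i)² + z² = d_i² (stations at z=0).
Subtracting the Station 0 sphere from Station 1 and Station 2: z² cancels, leaving linear equations in x and y:
-180.6 x + 10.0 y = 8239.13
327.6 x + 165.6 y = -25490.75
Solving: x ≈ -48.799, y ≈ -57.393 km (keep extra digits for the depth step; rounded: -48.8, -57.4).
Then from the Station 0 sphere: z² = 35.84² − (x + 46.2)² − (y + 48.8)² with x = -48.799, y = -57.393, so z ≈ 34.697 ≈ 34.7 km.
Check against Station 3 (with the unrounded solution): distance 57.55 ≈ 57.55 km. ✓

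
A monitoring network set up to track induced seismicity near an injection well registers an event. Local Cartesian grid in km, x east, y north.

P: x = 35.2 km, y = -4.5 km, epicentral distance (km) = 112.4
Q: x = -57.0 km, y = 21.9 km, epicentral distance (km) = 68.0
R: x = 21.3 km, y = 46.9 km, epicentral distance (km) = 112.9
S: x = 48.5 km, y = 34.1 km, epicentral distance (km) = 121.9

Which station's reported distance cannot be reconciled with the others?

P

Solve using three stations at a time. Using Q, R, S (subtract circle equations pairwise → linear system) gives (x, y) ≈ (-44.3, -45.2).
Distances from that point to each station vs reported:
  P: calculated 89.3 vs reported 112.4 → residual 23.1 km
  Q: calculated 68.3 vs reported 68.0 → residual 0.3 km
  R: calculated 113.1 vs reported 112.9 → residual 0.2 km
  S: calculated 122.1 vs reported 121.9 → residual 0.2 km
Q, R, S are mutually consistent (residuals ≈ 0); P is off by 23.1 km.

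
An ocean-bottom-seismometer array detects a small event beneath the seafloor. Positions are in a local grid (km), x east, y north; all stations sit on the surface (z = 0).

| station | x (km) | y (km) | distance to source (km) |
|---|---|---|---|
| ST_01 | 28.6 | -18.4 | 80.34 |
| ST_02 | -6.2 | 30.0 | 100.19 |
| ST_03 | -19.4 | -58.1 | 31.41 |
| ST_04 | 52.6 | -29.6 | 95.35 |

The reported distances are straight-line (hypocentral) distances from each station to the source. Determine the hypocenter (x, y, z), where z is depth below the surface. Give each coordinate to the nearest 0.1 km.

Each station gives a sphere (x−x_i)² + (y−y_i)² + z² = d_i² (stations at z=0).
Subtracting the ST_01 sphere from ST_02 and ST_03: z² cancels, leaving linear equations in x and y:
-69.6 x + 96.8 y = -3801.60
-96.0 x − 79.4 y = 8063.38
Solving: x ≈ -32.302, y ≈ -62.498 km (keep extra digits for the depth step; rounded: -32.3, -62.5).
Then from the ST_01 sphere: z² = 80.34² − (x − 28.6)² − (y + 18.4)² with x = -32.302, y = -62.498, so z ≈ 28.299 ≈ 28.3 km.
Check against ST_04 (with the unrounded solution): distance 95.35 ≈ 95.35 km. ✓

x ≈ -32.3 km, y ≈ -62.5 km, depth ≈ 28.3 km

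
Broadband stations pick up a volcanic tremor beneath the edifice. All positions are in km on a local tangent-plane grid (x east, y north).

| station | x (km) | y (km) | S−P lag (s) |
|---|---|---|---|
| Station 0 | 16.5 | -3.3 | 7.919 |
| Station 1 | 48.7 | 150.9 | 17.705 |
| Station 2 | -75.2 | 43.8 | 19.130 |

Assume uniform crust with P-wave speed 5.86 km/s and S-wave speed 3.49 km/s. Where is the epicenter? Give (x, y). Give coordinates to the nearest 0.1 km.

Distance from S−P lag: d = Δt · v_P v_S / (v_P − v_S) = Δt · (5.86·3.49)/(5.86−3.49) ≈ 8.6293·Δt.
So d_Station 0 = 68.34, d_Station 1 = 152.78, d_Station 2 = 165.08 km.
Circle about each station: (x − 16.5)² + (y + 3.3)² = 68.34²; (x − 48.7)² + (y − 150.9)² = 152.78²; (x + 75.2)² + (y − 43.8)² = 165.08².
Subtracting pairs of circle equations eliminates x²+y² and gives linear equations (the radical axes):
64.4 x + 308.4 y = 6187.99
-183.4 x + 94.2 y = -15290.71
Solving the 2×2 system: x ≈ 84.6, y ≈ 2.4 km.

84.6 km east, 2.4 km north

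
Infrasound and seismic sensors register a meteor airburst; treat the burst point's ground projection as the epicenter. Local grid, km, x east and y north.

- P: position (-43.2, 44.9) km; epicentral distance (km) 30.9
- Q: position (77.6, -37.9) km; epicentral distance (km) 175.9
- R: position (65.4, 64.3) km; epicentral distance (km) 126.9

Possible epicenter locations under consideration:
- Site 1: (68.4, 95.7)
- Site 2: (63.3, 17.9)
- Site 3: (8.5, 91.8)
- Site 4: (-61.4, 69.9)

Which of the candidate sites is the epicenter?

For each candidate, compare |candidate − station| to the reported distance:
Site 1: residuals P 91.7, Q 42.0, R 95.4 → max 95.4 km
Site 2: residuals P 79.0, Q 118.3, R 80.5 → max 118.3 km
Site 3: residuals P 38.9, Q 28.9, R 63.7 → max 63.7 km
Site 4: residuals P 0.0, Q 0.0, R 0.0 → max 0.0 km
Only Site 4 has all residuals ≈ 0.

Site 4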